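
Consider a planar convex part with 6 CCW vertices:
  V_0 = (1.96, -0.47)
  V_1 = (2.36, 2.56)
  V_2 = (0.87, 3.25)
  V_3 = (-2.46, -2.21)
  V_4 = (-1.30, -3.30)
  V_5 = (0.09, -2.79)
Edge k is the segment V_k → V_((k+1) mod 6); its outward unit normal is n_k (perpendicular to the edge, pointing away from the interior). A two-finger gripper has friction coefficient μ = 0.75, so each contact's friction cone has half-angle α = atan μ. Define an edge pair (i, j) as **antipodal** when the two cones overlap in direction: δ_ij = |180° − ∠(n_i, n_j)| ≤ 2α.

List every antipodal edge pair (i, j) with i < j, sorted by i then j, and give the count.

count = 6; pairs: (0,2), (0,3), (1,3), (1,4), (2,4), (2,5)

α = atan 0.75 = 36.87°;  2α = 73.74°
n_0 = (+0.9914, -0.1309)
n_1 = (+0.4202, +0.9074)
n_2 = (-0.8537, +0.5207)
n_3 = (-0.6848, -0.7288)
n_4 = (+0.3445, -0.9388)
n_5 = (+0.7786, -0.6276)
  (0,1): δ = 107.33°  ·
  (0,2): δ = 23.86°  ✓
  (0,3): δ = 54.30°  ✓
  (0,4): δ = 117.67°  ·
  (0,5): δ = 148.65°  ·
  (1,2): δ = 96.53°  ·
  (1,3): δ = 18.37°  ✓
  (1,4): δ = 45.00°  ✓
  (1,5): δ = 75.98°  ·
  (2,3): δ = 101.84°  ·
  (2,4): δ = 38.47°  ✓
  (2,5): δ = 7.49°  ✓
  (3,4): δ = 116.63°  ·
  (3,5): δ = 85.65°  ·
  (4,5): δ = 149.02°  ·
antipodal pairs: 6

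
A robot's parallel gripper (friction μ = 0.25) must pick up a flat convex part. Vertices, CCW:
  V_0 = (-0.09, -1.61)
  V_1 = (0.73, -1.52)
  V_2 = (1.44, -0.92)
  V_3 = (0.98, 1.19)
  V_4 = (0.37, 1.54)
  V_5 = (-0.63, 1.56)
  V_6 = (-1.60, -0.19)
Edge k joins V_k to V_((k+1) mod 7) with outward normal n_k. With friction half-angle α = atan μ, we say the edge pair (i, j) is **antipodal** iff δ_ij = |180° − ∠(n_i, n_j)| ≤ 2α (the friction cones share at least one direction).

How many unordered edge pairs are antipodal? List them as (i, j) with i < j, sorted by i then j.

α = atan 0.25 = 14.04°;  2α = 28.07°
n_0 = (+0.1091, -0.9940)
n_1 = (+0.6455, -0.7638)
n_2 = (+0.9771, +0.2130)
n_3 = (+0.4977, +0.8674)
n_4 = (+0.0200, +0.9998)
n_5 = (-0.8746, +0.4848)
n_6 = (-0.6851, -0.7285)
  (0,1): δ = 146.06°  ·
  (0,2): δ = 83.96°  ·
  (0,3): δ = 36.11°  ·
  (0,4): δ = 7.41°  ✓
  (0,5): δ = 54.74°  ·
  (0,6): δ = 130.50°  ·
  (1,2): δ = 117.90°  ·
  (1,3): δ = 70.05°  ·
  (1,4): δ = 41.35°  ·
  (1,5): δ = 20.80°  ✓
  (1,6): δ = 96.56°  ·
  (2,3): δ = 132.14°  ·
  (2,4): δ = 103.44°  ·
  (2,5): δ = 41.30°  ·
  (2,6): δ = 34.46°  ·
  (3,4): δ = 151.30°  ·
  (3,5): δ = 89.15°  ·
  (3,6): δ = 13.39°  ✓
  (4,5): δ = 117.85°  ·
  (4,6): δ = 42.09°  ·
  (5,6): δ = 104.24°  ·
antipodal pairs: 3

count = 3; pairs: (0,4), (1,5), (3,6)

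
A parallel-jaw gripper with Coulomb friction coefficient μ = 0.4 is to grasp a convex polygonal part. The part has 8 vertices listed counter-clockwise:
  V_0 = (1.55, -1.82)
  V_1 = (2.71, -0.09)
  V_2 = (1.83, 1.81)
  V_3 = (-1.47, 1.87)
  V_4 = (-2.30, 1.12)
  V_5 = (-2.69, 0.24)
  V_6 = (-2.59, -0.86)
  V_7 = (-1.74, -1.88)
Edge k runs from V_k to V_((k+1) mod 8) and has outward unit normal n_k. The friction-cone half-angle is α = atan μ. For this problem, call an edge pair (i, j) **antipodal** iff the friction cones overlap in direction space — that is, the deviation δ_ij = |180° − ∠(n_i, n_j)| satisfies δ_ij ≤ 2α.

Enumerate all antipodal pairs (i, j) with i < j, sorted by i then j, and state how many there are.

α = atan 0.4 = 21.80°;  2α = 43.60°
n_0 = (+0.8306, -0.5569)
n_1 = (+0.9074, +0.4203)
n_2 = (+0.0182, +0.9998)
n_3 = (-0.6704, +0.7420)
n_4 = (-0.9142, +0.4052)
n_5 = (-0.9959, -0.0905)
n_6 = (-0.7682, -0.6402)
n_7 = (+0.0182, -0.9998)
  (0,1): δ = 121.31°  ·
  (0,2): δ = 57.20°  ·
  (0,3): δ = 14.06°  ✓
  (0,4): δ = 9.94°  ✓
  (0,5): δ = 39.04°  ✓
  (0,6): δ = 73.65°  ·
  (0,7): δ = 124.89°  ·
  (1,2): δ = 115.89°  ·
  (1,3): δ = 72.75°  ·
  (1,4): δ = 48.75°  ·
  (1,5): δ = 19.66°  ✓
  (1,6): δ = 14.95°  ✓
  (1,7): δ = 66.19°  ·
  (2,3): δ = 136.86°  ·
  (2,4): δ = 112.86°  ·
  (2,5): δ = 83.76°  ·
  (2,6): δ = 49.15°  ·
  (2,7): δ = 2.09°  ✓
  (3,4): δ = 156.00°  ·
  (3,5): δ = 126.91°  ·
  (3,6): δ = 92.30°  ·
  (3,7): δ = 41.06°  ✓
  (4,5): δ = 150.90°  ·
  (4,6): δ = 116.29°  ·
  (4,7): δ = 65.05°  ·
  (5,6): δ = 145.39°  ·
  (5,7): δ = 94.15°  ·
  (6,7): δ = 128.76°  ·
antipodal pairs: 7

count = 7; pairs: (0,3), (0,4), (0,5), (1,5), (1,6), (2,7), (3,7)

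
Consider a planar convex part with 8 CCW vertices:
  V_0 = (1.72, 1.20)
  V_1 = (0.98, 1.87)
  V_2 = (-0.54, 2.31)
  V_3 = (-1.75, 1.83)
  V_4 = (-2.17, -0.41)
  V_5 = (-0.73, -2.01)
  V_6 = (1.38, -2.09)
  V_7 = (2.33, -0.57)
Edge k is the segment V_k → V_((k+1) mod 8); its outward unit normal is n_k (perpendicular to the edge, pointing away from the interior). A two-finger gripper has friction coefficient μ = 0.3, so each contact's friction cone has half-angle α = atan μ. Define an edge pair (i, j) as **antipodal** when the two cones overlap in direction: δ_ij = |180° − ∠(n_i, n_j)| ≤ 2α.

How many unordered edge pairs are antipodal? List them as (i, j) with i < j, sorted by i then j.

count = 7; pairs: (0,4), (1,4), (1,5), (2,5), (3,6), (3,7), (4,7)

α = atan 0.3 = 16.70°;  2α = 33.40°
n_0 = (+0.6712, +0.7413)
n_1 = (+0.2781, +0.9606)
n_2 = (-0.3687, +0.9295)
n_3 = (-0.9829, +0.1843)
n_4 = (-0.7433, -0.6690)
n_5 = (-0.0379, -0.9993)
n_6 = (+0.8480, -0.5300)
n_7 = (+0.9454, +0.3258)
  (0,1): δ = 153.99°  ·
  (0,2): δ = 116.20°  ·
  (0,3): δ = 58.46°  ·
  (0,4): δ = 5.85°  ✓
  (0,5): δ = 39.99°  ·
  (0,6): δ = 100.15°  ·
  (0,7): δ = 151.17°  ·
  (1,2): δ = 142.22°  ·
  (1,3): δ = 84.48°  ·
  (1,4): δ = 31.87°  ✓
  (1,5): δ = 13.97°  ✓
  (1,6): δ = 74.14°  ·
  (1,7): δ = 125.16°  ·
  (2,3): δ = 122.26°  ·
  (2,4): δ = 69.65°  ·
  (2,5): δ = 23.81°  ✓
  (2,6): δ = 36.36°  ·
  (2,7): δ = 87.38°  ·
  (3,4): δ = 127.39°  ·
  (3,5): δ = 81.55°  ·
  (3,6): δ = 21.39°  ✓
  (3,7): δ = 29.64°  ✓
  (4,5): δ = 134.16°  ·
  (4,6): δ = 73.99°  ·
  (4,7): δ = 22.97°  ✓
  (5,6): δ = 119.83°  ·
  (5,7): δ = 68.81°  ·
  (6,7): δ = 128.98°  ·
antipodal pairs: 7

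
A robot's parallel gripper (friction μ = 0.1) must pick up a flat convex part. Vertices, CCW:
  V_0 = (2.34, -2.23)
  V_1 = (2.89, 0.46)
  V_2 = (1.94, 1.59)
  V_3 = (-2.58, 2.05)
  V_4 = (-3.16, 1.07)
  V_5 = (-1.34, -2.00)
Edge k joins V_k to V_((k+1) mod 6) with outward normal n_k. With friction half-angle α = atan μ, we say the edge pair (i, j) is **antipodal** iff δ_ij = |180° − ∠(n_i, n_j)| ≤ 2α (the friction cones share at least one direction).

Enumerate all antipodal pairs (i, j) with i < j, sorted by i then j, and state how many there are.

count = 2; pairs: (1,4), (2,5)

α = atan 0.1 = 5.71°;  2α = 11.42°
n_0 = (+0.9797, -0.2003)
n_1 = (+0.7654, +0.6435)
n_2 = (+0.1012, +0.9949)
n_3 = (-0.8606, +0.5093)
n_4 = (-0.8602, -0.5100)
n_5 = (-0.0624, -0.9981)
  (0,1): δ = 128.39°  ·
  (0,2): δ = 84.26°  ·
  (0,3): δ = 19.06°  ·
  (0,4): δ = 42.22°  ·
  (0,5): δ = 97.98°  ·
  (1,2): δ = 135.87°  ·
  (1,3): δ = 70.67°  ·
  (1,4): δ = 9.39°  ✓
  (1,5): δ = 46.37°  ·
  (2,3): δ = 114.81°  ·
  (2,4): δ = 53.53°  ·
  (2,5): δ = 2.23°  ✓
  (3,4): δ = 118.72°  ·
  (3,5): δ = 62.96°  ·
  (4,5): δ = 124.24°  ·
antipodal pairs: 2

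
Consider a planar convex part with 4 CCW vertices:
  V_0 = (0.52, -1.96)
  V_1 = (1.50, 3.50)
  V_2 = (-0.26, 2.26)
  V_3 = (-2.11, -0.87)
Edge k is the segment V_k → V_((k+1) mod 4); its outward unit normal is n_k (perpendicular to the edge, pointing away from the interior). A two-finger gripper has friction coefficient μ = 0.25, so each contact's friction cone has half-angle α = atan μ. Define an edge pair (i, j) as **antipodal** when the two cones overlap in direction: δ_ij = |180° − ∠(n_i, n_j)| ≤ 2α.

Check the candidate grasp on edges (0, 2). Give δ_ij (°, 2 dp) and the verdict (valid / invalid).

α = atan 0.25 = 14.04°;  2α = 28.07°
edge 0: e_0 = (+0.98, +5.46);  n_0 = (+0.9843, -0.1767)
edge 2: e_2 = (-1.85, -3.13);  n_2 = (-0.8609, +0.5088)
∠(n_0, n_2) = 159.59°
δ = |180° − 159.59°| = 20.41°
20.41° ≤ 2α = 28.07°  →  valid

δ = 20.41°, valid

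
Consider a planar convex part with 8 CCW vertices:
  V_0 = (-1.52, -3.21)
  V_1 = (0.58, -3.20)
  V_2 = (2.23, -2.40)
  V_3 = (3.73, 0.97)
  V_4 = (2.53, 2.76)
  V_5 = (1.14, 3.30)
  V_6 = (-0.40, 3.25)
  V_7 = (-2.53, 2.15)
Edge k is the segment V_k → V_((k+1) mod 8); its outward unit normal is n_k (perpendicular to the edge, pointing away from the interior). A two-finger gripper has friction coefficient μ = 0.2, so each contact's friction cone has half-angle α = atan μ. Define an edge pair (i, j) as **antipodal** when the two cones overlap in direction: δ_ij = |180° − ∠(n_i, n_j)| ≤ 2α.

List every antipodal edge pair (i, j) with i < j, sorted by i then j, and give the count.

α = atan 0.2 = 11.31°;  2α = 22.62°
n_0 = (+0.0048, -1.0000)
n_1 = (+0.4363, -0.8998)
n_2 = (+0.9136, -0.4066)
n_3 = (+0.8306, +0.5568)
n_4 = (+0.3621, +0.9321)
n_5 = (-0.0325, +0.9995)
n_6 = (-0.4589, +0.8885)
n_7 = (-0.9827, -0.1852)
  (0,1): δ = 154.41°  ·
  (0,2): δ = 114.27°  ·
  (0,3): δ = 56.44°  ·
  (0,4): δ = 21.50°  ✓
  (0,5): δ = 1.59°  ✓
  (0,6): δ = 27.04°  ·
  (0,7): δ = 100.40°  ·
  (1,2): δ = 139.86°  ·
  (1,3): δ = 82.03°  ·
  (1,4): δ = 47.10°  ·
  (1,5): δ = 24.01°  ·
  (1,6): δ = 1.45°  ✓
  (1,7): δ = 74.80°  ·
  (2,3): δ = 122.17°  ·
  (2,4): δ = 87.24°  ·
  (2,5): δ = 64.15°  ·
  (2,6): δ = 38.69°  ·
  (2,7): δ = 34.67°  ·
  (3,4): δ = 145.07°  ·
  (3,5): δ = 121.98°  ·
  (3,6): δ = 96.52°  ·
  (3,7): δ = 23.17°  ·
  (4,5): δ = 156.91°  ·
  (4,6): δ = 131.46°  ·
  (4,7): δ = 58.10°  ·
  (5,6): δ = 154.55°  ·
  (5,7): δ = 81.19°  ·
  (6,7): δ = 106.64°  ·
antipodal pairs: 3

count = 3; pairs: (0,4), (0,5), (1,6)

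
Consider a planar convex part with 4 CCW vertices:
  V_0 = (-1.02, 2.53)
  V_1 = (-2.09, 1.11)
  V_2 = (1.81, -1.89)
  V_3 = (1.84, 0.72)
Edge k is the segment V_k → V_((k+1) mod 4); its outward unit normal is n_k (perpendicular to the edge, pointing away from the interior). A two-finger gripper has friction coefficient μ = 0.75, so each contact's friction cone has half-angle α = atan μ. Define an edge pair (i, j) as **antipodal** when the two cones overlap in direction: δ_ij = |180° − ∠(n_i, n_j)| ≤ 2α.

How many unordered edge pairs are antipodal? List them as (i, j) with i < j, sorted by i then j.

count = 3; pairs: (0,2), (1,2), (1,3)

α = atan 0.75 = 36.87°;  2α = 73.74°
n_0 = (-0.7986, +0.6018)
n_1 = (-0.6097, -0.7926)
n_2 = (+0.9999, -0.0115)
n_3 = (+0.5348, +0.8450)
  (0,1): δ = 90.57°  ·
  (0,2): δ = 36.34°  ✓
  (0,3): δ = 94.67°  ·
  (1,2): δ = 53.09°  ✓
  (1,3): δ = 5.24°  ✓
  (2,3): δ = 121.67°  ·
antipodal pairs: 3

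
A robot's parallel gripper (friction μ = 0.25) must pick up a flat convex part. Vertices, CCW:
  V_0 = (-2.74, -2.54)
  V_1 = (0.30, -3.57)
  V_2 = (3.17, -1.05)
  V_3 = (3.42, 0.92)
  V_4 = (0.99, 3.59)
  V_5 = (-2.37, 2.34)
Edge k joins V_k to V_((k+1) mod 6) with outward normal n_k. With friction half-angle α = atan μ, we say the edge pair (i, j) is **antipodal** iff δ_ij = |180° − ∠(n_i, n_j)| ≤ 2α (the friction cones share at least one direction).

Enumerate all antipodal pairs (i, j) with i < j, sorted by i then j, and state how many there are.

α = atan 0.25 = 14.04°;  2α = 28.07°
n_0 = (-0.3209, -0.9471)
n_1 = (+0.6598, -0.7514)
n_2 = (+0.9920, -0.1259)
n_3 = (+0.7396, +0.6731)
n_4 = (-0.3487, +0.9372)
n_5 = (-0.9971, +0.0756)
  (0,1): δ = 120.00°  ·
  (0,2): δ = 78.52°  ·
  (0,3): δ = 28.98°  ·
  (0,4): δ = 39.12°  ·
  (0,5): δ = 104.38°  ·
  (1,2): δ = 138.52°  ·
  (1,3): δ = 88.98°  ·
  (1,4): δ = 20.88°  ✓
  (1,5): δ = 44.38°  ·
  (2,3): δ = 130.46°  ·
  (2,4): δ = 62.36°  ·
  (2,5): δ = 2.90°  ✓
  (3,4): δ = 111.90°  ·
  (3,5): δ = 46.64°  ·
  (4,5): δ = 114.74°  ·
antipodal pairs: 2

count = 2; pairs: (1,4), (2,5)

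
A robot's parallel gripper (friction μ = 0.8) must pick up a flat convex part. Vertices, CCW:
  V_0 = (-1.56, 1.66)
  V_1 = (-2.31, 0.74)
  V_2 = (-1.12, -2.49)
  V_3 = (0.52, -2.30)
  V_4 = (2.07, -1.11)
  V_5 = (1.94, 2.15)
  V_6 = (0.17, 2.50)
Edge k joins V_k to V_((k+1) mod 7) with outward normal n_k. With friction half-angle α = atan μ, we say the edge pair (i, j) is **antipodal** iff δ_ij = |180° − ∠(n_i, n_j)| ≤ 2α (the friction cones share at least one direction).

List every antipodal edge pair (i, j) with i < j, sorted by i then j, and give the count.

α = atan 0.8 = 38.66°;  2α = 77.32°
n_0 = (-0.7751, +0.6319)
n_1 = (-0.9383, -0.3457)
n_2 = (+0.1151, -0.9934)
n_3 = (+0.6090, -0.7932)
n_4 = (+0.9992, +0.0398)
n_5 = (+0.1940, +0.9810)
n_6 = (-0.4368, +0.8996)
  (0,1): δ = 120.59°  ·
  (0,2): δ = 44.20°  ✓
  (0,3): δ = 13.30°  ✓
  (0,4): δ = 41.47°  ✓
  (0,5): δ = 118.00°  ·
  (0,6): δ = 155.09°  ·
  (1,2): δ = 103.62°  ·
  (1,3): δ = 72.71°  ✓
  (1,4): δ = 17.94°  ✓
  (1,5): δ = 58.59°  ✓
  (1,6): δ = 95.67°  ·
  (2,3): δ = 149.09°  ·
  (2,4): δ = 94.32°  ·
  (2,5): δ = 17.79°  ✓
  (2,6): δ = 19.29°  ✓
  (3,4): δ = 125.23°  ·
  (3,5): δ = 48.70°  ✓
  (3,6): δ = 11.62°  ✓
  (4,5): δ = 103.47°  ·
  (4,6): δ = 66.38°  ✓
  (5,6): δ = 142.92°  ·
antipodal pairs: 11

count = 11; pairs: (0,2), (0,3), (0,4), (1,3), (1,4), (1,5), (2,5), (2,6), (3,5), (3,6), (4,6)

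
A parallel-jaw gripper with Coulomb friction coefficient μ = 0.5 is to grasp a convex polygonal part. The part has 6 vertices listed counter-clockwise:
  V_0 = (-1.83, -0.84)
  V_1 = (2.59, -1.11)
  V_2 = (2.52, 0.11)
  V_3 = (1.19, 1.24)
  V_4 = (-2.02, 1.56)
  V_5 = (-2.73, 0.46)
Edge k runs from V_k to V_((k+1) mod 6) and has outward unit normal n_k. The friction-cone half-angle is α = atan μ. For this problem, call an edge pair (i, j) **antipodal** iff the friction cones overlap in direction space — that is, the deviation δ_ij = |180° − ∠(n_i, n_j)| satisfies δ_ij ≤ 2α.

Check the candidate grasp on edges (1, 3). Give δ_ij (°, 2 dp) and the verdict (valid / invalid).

α = atan 0.5 = 26.57°;  2α = 53.13°
edge 1: e_1 = (-0.07, +1.22);  n_1 = (+0.9984, +0.0573)
edge 3: e_3 = (-3.21, +0.32);  n_3 = (+0.0992, +0.9951)
∠(n_1, n_3) = 81.02°
δ = |180° − 81.02°| = 98.98°
98.98° > 2α = 53.13°  →  invalid

δ = 98.98°, invalid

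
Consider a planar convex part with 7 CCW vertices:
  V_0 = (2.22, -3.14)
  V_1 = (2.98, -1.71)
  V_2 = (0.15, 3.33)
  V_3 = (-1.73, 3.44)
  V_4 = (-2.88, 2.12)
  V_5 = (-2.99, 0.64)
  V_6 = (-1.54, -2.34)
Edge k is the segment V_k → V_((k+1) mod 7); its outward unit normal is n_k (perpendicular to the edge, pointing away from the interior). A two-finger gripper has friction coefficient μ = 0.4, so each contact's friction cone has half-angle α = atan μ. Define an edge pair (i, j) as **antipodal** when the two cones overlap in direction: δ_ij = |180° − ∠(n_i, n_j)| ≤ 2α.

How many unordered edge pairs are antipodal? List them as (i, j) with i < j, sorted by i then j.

count = 5; pairs: (0,3), (0,4), (1,4), (1,5), (2,6)

α = atan 0.4 = 21.80°;  2α = 43.60°
n_0 = (+0.8830, -0.4693)
n_1 = (+0.8719, +0.4896)
n_2 = (+0.0584, +0.9983)
n_3 = (-0.7540, +0.6569)
n_4 = (-0.9972, +0.0741)
n_5 = (-0.8992, -0.4375)
n_6 = (-0.2081, -0.9781)
  (0,1): δ = 122.70°  ·
  (0,2): δ = 65.36°  ·
  (0,3): δ = 13.07°  ✓
  (0,4): δ = 23.74°  ✓
  (0,5): δ = 53.94°  ·
  (0,6): δ = 105.98°  ·
  (1,2): δ = 122.66°  ·
  (1,3): δ = 70.38°  ·
  (1,4): δ = 33.57°  ✓
  (1,5): δ = 3.37°  ✓
  (1,6): δ = 48.67°  ·
  (2,3): δ = 127.71°  ·
  (2,4): δ = 90.90°  ·
  (2,5): δ = 60.70°  ·
  (2,6): δ = 8.66°  ✓
  (3,4): δ = 143.19°  ·
  (3,5): δ = 112.99°  ·
  (3,6): δ = 60.95°  ·
  (4,5): δ = 149.80°  ·
  (4,6): δ = 97.76°  ·
  (5,6): δ = 127.96°  ·
antipodal pairs: 5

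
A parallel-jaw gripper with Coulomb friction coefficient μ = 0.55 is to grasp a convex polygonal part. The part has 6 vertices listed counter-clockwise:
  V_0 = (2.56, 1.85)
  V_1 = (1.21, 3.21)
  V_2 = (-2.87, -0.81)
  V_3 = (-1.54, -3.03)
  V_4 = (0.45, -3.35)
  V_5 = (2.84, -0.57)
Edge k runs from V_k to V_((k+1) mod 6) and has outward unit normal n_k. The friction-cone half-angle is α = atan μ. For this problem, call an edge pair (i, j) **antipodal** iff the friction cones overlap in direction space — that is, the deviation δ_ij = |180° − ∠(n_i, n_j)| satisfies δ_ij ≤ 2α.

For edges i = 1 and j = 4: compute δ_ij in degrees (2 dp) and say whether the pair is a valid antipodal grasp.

δ = 4.74°, valid

α = atan 0.55 = 28.81°;  2α = 57.62°
edge 1: e_1 = (-4.08, -4.02);  n_1 = (-0.7018, +0.7123)
edge 4: e_4 = (+2.39, +2.78);  n_4 = (+0.7583, -0.6519)
∠(n_1, n_4) = 175.26°
δ = |180° − 175.26°| = 4.74°
4.74° ≤ 2α = 57.62°  →  valid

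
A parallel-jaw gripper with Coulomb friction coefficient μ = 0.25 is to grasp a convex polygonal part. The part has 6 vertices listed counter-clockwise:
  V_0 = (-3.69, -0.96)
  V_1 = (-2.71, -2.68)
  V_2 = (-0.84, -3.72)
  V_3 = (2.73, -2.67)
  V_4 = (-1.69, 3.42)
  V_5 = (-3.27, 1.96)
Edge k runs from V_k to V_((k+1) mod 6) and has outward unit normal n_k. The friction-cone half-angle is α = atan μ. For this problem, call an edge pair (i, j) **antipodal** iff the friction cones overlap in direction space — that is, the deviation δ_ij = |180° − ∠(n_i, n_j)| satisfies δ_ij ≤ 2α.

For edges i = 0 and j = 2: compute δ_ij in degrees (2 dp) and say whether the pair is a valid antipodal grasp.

α = atan 0.25 = 14.04°;  2α = 28.07°
edge 0: e_0 = (+0.98, -1.72);  n_0 = (-0.8689, -0.4951)
edge 2: e_2 = (+3.57, +1.05);  n_2 = (+0.2822, -0.9594)
∠(n_0, n_2) = 76.72°
δ = |180° − 76.72°| = 103.28°
103.28° > 2α = 28.07°  →  invalid

δ = 103.28°, invalid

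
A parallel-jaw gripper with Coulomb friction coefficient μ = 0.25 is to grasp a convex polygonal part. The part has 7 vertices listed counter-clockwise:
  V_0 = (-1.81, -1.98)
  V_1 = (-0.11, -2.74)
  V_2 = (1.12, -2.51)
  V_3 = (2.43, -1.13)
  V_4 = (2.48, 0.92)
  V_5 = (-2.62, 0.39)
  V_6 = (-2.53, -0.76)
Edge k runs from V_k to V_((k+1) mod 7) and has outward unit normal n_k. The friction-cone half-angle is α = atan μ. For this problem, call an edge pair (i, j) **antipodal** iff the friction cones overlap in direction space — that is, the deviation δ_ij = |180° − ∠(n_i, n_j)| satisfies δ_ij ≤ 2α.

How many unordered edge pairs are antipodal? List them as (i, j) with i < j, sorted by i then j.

count = 2; pairs: (1,4), (3,5)

α = atan 0.25 = 14.04°;  2α = 28.07°
n_0 = (-0.4081, -0.9129)
n_1 = (+0.1838, -0.9830)
n_2 = (+0.7253, -0.6885)
n_3 = (+0.9997, -0.0244)
n_4 = (-0.1034, +0.9946)
n_5 = (-0.9970, -0.0780)
n_6 = (-0.8612, -0.5083)
  (0,1): δ = 145.32°  ·
  (0,2): δ = 109.42°  ·
  (0,3): δ = 67.31°  ·
  (0,4): δ = 30.02°  ·
  (0,5): δ = 118.56°  ·
  (0,6): δ = 144.64°  ·
  (1,2): δ = 144.10°  ·
  (1,3): δ = 101.99°  ·
  (1,4): δ = 4.66°  ✓
  (1,5): δ = 83.88°  ·
  (1,6): δ = 109.96°  ·
  (2,3): δ = 137.89°  ·
  (2,4): δ = 40.56°  ·
  (2,5): δ = 47.98°  ·
  (2,6): δ = 74.06°  ·
  (3,4): δ = 82.67°  ·
  (3,5): δ = 5.87°  ✓
  (3,6): δ = 31.94°  ·
  (4,5): δ = 91.46°  ·
  (4,6): δ = 65.39°  ·
  (5,6): δ = 153.93°  ·
antipodal pairs: 2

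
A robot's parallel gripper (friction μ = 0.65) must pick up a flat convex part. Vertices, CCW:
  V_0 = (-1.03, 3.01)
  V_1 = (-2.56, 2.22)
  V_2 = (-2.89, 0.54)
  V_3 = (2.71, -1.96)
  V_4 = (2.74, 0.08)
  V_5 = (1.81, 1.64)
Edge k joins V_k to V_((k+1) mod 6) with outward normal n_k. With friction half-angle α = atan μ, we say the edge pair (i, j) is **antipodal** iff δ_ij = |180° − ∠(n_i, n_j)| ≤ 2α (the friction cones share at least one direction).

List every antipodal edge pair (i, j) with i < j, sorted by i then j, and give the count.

count = 6; pairs: (0,2), (0,3), (1,3), (1,4), (2,4), (2,5)

α = atan 0.65 = 33.02°;  2α = 66.05°
n_0 = (-0.4588, +0.8885)
n_1 = (-0.9812, +0.1927)
n_2 = (-0.4077, -0.9131)
n_3 = (+0.9999, -0.0147)
n_4 = (+0.8589, +0.5121)
n_5 = (+0.4345, +0.9007)
  (0,1): δ = 128.42°  ·
  (0,2): δ = 51.37°  ✓
  (0,3): δ = 61.85°  ✓
  (0,4): δ = 93.49°  ·
  (0,5): δ = 126.94°  ·
  (1,2): δ = 102.94°  ·
  (1,3): δ = 10.27°  ✓
  (1,4): δ = 41.91°  ✓
  (1,5): δ = 75.36°  ·
  (2,3): δ = 66.79°  ·
  (2,4): δ = 35.14°  ✓
  (2,5): δ = 1.70°  ✓
  (3,4): δ = 148.36°  ·
  (3,5): δ = 114.91°  ·
  (4,5): δ = 146.55°  ·
antipodal pairs: 6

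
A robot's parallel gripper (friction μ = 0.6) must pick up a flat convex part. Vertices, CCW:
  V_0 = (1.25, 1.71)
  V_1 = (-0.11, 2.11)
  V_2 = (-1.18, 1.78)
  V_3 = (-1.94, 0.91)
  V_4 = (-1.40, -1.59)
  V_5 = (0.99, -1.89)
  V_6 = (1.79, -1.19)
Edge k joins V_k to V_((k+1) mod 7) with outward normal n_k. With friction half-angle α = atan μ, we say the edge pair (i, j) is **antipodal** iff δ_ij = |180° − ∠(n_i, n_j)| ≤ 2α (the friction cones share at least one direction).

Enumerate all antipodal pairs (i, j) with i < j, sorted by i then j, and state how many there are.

count = 10; pairs: (0,3), (0,4), (0,5), (1,4), (1,5), (2,4), (2,5), (2,6), (3,5), (3,6)

α = atan 0.6 = 30.96°;  2α = 61.93°
n_0 = (+0.2822, +0.9594)
n_1 = (-0.2947, +0.9556)
n_2 = (-0.7531, +0.6579)
n_3 = (-0.9775, -0.2111)
n_4 = (-0.1245, -0.9922)
n_5 = (+0.6585, -0.7526)
n_6 = (+0.9831, +0.1831)
  (0,1): δ = 146.47°  ·
  (0,2): δ = 114.75°  ·
  (0,3): δ = 61.42°  ✓
  (0,4): δ = 9.24°  ✓
  (0,5): δ = 57.58°  ✓
  (0,6): δ = 116.94°  ·
  (1,2): δ = 148.28°  ·
  (1,3): δ = 94.95°  ·
  (1,4): δ = 24.29°  ✓
  (1,5): δ = 24.05°  ✓
  (1,6): δ = 83.41°  ·
  (2,3): δ = 126.67°  ·
  (2,4): δ = 56.02°  ✓
  (2,5): δ = 7.67°  ✓
  (2,6): δ = 51.69°  ✓
  (3,4): δ = 109.34°  ·
  (3,5): δ = 61.00°  ✓
  (3,6): δ = 1.64°  ✓
  (4,5): δ = 131.66°  ·
  (4,6): δ = 72.30°  ·
  (5,6): δ = 120.64°  ·
antipodal pairs: 10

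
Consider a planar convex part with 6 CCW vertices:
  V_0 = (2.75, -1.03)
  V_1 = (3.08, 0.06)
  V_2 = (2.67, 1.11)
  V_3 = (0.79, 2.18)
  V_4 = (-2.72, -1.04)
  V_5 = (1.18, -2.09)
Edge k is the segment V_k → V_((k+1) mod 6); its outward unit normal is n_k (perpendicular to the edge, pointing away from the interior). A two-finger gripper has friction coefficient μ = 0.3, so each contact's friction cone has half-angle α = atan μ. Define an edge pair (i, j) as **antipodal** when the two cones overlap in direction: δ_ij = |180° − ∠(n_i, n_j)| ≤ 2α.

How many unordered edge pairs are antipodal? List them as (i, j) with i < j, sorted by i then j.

count = 3; pairs: (0,3), (2,4), (3,5)

α = atan 0.3 = 16.70°;  2α = 33.40°
n_0 = (+0.9571, -0.2898)
n_1 = (+0.9315, +0.3637)
n_2 = (+0.4946, +0.8691)
n_3 = (-0.6760, +0.7369)
n_4 = (-0.2600, -0.9656)
n_5 = (+0.5596, -0.8288)
  (0,1): δ = 141.83°  ·
  (0,2): δ = 102.80°  ·
  (0,3): δ = 30.62°  ✓
  (0,4): δ = 91.78°  ·
  (0,5): δ = 140.87°  ·
  (1,2): δ = 140.98°  ·
  (1,3): δ = 68.80°  ·
  (1,4): δ = 53.60°  ·
  (1,5): δ = 102.70°  ·
  (2,3): δ = 107.82°  ·
  (2,4): δ = 14.58°  ✓
  (2,5): δ = 63.67°  ·
  (3,4): δ = 57.60°  ·
  (3,5): δ = 8.51°  ✓
  (4,5): δ = 130.91°  ·
antipodal pairs: 3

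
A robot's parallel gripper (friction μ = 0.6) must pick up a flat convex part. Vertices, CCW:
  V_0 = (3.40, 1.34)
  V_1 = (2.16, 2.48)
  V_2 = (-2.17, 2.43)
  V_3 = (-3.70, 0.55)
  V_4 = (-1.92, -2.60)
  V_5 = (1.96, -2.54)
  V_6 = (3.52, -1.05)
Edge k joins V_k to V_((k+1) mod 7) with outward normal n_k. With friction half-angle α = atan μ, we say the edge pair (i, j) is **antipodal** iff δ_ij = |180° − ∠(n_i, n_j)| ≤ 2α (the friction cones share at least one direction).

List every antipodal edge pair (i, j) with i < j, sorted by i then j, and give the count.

count = 9; pairs: (0,3), (0,4), (1,3), (1,4), (1,5), (2,4), (2,5), (2,6), (3,6)

α = atan 0.6 = 30.96°;  2α = 61.93°
n_0 = (+0.6768, +0.7362)
n_1 = (-0.0115, +0.9999)
n_2 = (-0.7756, +0.6312)
n_3 = (-0.8706, -0.4920)
n_4 = (+0.0155, -0.9999)
n_5 = (+0.6907, -0.7231)
n_6 = (+0.9987, +0.0501)
  (0,1): δ = 136.74°  ·
  (0,2): δ = 86.55°  ·
  (0,3): δ = 17.94°  ✓
  (0,4): δ = 43.48°  ✓
  (0,5): δ = 86.28°  ·
  (0,6): δ = 135.47°  ·
  (1,2): δ = 129.80°  ·
  (1,3): δ = 61.19°  ✓
  (1,4): δ = 0.22°  ✓
  (1,5): δ = 43.02°  ✓
  (1,6): δ = 92.21°  ·
  (2,3): δ = 111.39°  ·
  (2,4): δ = 49.97°  ✓
  (2,5): δ = 7.18°  ✓
  (2,6): δ = 42.01°  ✓
  (3,4): δ = 118.58°  ·
  (3,5): δ = 75.78°  ·
  (3,6): δ = 26.60°  ✓
  (4,5): δ = 137.20°  ·
  (4,6): δ = 88.01°  ·
  (5,6): δ = 130.81°  ·
antipodal pairs: 9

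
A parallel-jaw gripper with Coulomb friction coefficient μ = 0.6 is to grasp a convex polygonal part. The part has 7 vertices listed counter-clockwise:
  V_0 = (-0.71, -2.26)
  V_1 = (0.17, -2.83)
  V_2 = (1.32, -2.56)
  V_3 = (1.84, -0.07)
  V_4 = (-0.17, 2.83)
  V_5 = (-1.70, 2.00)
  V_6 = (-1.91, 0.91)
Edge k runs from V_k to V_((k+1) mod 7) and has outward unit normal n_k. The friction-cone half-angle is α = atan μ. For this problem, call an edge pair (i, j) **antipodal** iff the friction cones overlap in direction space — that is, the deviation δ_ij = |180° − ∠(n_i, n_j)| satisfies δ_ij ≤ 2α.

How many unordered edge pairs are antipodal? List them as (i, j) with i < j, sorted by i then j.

count = 8; pairs: (0,3), (0,4), (1,4), (2,4), (2,5), (2,6), (3,5), (3,6)

α = atan 0.6 = 30.96°;  2α = 61.93°
n_0 = (-0.5436, -0.8393)
n_1 = (+0.2286, -0.9735)
n_2 = (+0.9789, -0.2044)
n_3 = (+0.8219, +0.5697)
n_4 = (-0.4768, +0.8790)
n_5 = (-0.9819, +0.1892)
n_6 = (-0.9352, -0.3540)
  (0,1): δ = 133.86°  ·
  (0,2): δ = 68.86°  ·
  (0,3): δ = 22.34°  ✓
  (0,4): δ = 61.41°  ✓
  (0,5): δ = 112.03°  ·
  (0,6): δ = 143.67°  ·
  (1,2): δ = 115.01°  ·
  (1,3): δ = 68.49°  ·
  (1,4): δ = 15.27°  ✓
  (1,5): δ = 65.88°  ·
  (1,6): δ = 97.52°  ·
  (2,3): δ = 133.48°  ·
  (2,4): δ = 49.73°  ✓
  (2,5): δ = 0.89°  ✓
  (2,6): δ = 32.53°  ✓
  (3,4): δ = 96.25°  ·
  (3,5): δ = 45.63°  ✓
  (3,6): δ = 13.99°  ✓
  (4,5): δ = 129.38°  ·
  (4,6): δ = 97.75°  ·
  (5,6): δ = 148.36°  ·
antipodal pairs: 8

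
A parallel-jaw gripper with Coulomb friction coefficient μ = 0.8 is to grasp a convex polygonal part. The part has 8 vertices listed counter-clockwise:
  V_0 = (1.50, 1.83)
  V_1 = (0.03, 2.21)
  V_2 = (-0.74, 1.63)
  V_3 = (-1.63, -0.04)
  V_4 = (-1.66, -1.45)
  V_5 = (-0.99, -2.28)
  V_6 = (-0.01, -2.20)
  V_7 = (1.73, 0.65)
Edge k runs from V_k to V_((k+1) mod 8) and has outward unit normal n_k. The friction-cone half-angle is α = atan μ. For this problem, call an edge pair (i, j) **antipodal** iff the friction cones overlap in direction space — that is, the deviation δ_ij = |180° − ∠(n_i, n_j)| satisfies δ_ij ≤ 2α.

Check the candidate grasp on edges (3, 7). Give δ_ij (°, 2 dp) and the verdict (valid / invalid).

α = atan 0.8 = 38.66°;  2α = 77.32°
edge 3: e_3 = (-0.03, -1.41);  n_3 = (-0.9998, +0.0213)
edge 7: e_7 = (-0.23, +1.18);  n_7 = (+0.9815, +0.1913)
∠(n_3, n_7) = 167.75°
δ = |180° − 167.75°| = 12.25°
12.25° ≤ 2α = 77.32°  →  valid

δ = 12.25°, valid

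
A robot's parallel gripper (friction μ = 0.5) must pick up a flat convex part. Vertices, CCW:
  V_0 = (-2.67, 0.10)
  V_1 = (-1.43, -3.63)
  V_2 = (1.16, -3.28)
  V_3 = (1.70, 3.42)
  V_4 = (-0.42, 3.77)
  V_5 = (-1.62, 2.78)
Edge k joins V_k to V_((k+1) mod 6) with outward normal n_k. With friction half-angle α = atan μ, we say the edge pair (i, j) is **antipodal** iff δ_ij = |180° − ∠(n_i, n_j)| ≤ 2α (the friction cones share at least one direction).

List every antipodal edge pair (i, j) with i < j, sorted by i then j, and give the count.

α = atan 0.5 = 26.57°;  2α = 53.13°
n_0 = (-0.9489, -0.3155)
n_1 = (+0.1339, -0.9910)
n_2 = (+0.9968, -0.0803)
n_3 = (+0.1629, +0.9866)
n_4 = (-0.6364, +0.7714)
n_5 = (-0.9311, +0.3648)
  (0,1): δ = 100.69°  ·
  (0,2): δ = 23.00°  ✓
  (0,3): δ = 62.24°  ·
  (0,4): δ = 111.13°  ·
  (0,5): δ = 140.22°  ·
  (1,2): δ = 102.30°  ·
  (1,3): δ = 17.07°  ✓
  (1,4): δ = 31.83°  ✓
  (1,5): δ = 60.91°  ·
  (2,3): δ = 94.77°  ·
  (2,4): δ = 45.87°  ✓
  (2,5): δ = 16.79°  ✓
  (3,4): δ = 131.10°  ·
  (3,5): δ = 102.02°  ·
  (4,5): δ = 150.92°  ·
antipodal pairs: 5

count = 5; pairs: (0,2), (1,3), (1,4), (2,4), (2,5)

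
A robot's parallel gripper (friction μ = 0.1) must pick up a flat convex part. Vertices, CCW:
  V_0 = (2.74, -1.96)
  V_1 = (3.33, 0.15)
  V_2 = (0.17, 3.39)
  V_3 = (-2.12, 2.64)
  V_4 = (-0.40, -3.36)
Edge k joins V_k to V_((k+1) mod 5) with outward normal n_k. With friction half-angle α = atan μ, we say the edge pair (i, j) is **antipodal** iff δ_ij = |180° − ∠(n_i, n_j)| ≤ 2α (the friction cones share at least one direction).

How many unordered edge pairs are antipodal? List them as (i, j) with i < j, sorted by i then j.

count = 1; pairs: (2,4)

α = atan 0.1 = 5.71°;  2α = 11.42°
n_0 = (+0.9631, -0.2693)
n_1 = (+0.7159, +0.6982)
n_2 = (-0.3112, +0.9503)
n_3 = (-0.9613, -0.2756)
n_4 = (+0.4072, -0.9133)
  (0,1): δ = 120.09°  ·
  (0,2): δ = 56.24°  ·
  (0,3): δ = 31.62°  ·
  (0,4): δ = 129.65°  ·
  (1,2): δ = 116.15°  ·
  (1,3): δ = 28.29°  ·
  (1,4): δ = 69.75°  ·
  (2,3): δ = 92.14°  ·
  (2,4): δ = 5.90°  ✓
  (3,4): δ = 81.97°  ·
antipodal pairs: 1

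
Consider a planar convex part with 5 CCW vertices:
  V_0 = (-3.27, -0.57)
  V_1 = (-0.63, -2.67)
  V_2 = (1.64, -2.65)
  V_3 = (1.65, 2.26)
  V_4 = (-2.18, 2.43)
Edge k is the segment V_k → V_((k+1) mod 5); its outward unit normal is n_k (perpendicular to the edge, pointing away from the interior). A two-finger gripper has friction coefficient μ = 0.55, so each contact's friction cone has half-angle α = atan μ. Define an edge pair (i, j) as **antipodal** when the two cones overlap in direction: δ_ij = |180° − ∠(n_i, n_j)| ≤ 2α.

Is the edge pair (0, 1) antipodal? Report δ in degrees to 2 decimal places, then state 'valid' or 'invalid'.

δ = 140.99°, invalid

α = atan 0.55 = 28.81°;  2α = 57.62°
edge 0: e_0 = (+2.64, -2.10);  n_0 = (-0.6225, -0.7826)
edge 1: e_1 = (+2.27, +0.02);  n_1 = (+0.0088, -1.0000)
∠(n_0, n_1) = 39.01°
δ = |180° − 39.01°| = 140.99°
140.99° > 2α = 57.62°  →  invalid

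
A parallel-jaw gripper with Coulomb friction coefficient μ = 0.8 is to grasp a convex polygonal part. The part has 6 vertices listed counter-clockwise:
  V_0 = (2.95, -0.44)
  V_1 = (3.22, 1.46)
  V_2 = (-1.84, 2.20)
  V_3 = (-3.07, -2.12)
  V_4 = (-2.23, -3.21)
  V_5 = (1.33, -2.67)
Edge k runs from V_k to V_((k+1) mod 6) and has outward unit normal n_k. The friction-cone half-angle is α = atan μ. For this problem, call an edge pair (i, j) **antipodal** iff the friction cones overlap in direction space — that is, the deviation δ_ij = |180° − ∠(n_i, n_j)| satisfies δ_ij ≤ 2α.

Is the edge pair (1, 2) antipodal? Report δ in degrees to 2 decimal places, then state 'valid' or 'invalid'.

δ = 97.57°, invalid

α = atan 0.8 = 38.66°;  2α = 77.32°
edge 1: e_1 = (-5.06, +0.74);  n_1 = (+0.1447, +0.9895)
edge 2: e_2 = (-1.23, -4.32);  n_2 = (-0.9618, +0.2738)
∠(n_1, n_2) = 82.43°
δ = |180° − 82.43°| = 97.57°
97.57° > 2α = 77.32°  →  invalid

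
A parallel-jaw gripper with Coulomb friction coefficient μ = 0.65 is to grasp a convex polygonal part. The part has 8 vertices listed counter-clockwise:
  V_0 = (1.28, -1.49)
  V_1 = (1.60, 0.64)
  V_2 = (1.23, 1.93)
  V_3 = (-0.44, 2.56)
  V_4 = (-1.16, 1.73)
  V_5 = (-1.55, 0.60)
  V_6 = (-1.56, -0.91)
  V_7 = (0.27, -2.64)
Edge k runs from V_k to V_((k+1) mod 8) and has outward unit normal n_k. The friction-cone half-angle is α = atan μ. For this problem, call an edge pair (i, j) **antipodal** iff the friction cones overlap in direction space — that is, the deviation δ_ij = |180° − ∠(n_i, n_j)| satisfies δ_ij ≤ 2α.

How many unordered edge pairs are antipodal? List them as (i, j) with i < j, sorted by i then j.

α = atan 0.65 = 33.02°;  2α = 66.05°
n_0 = (+0.9889, -0.1486)
n_1 = (+0.9612, +0.2757)
n_2 = (+0.3530, +0.9356)
n_3 = (-0.7554, +0.6553)
n_4 = (-0.9453, +0.3262)
n_5 = (-1.0000, +0.0066)
n_6 = (-0.6870, -0.7267)
n_7 = (+0.7514, -0.6599)
  (0,1): δ = 155.45°  ·
  (0,2): δ = 102.12°  ·
  (0,3): δ = 32.40°  ✓
  (0,4): δ = 10.50°  ✓
  (0,5): δ = 8.16°  ✓
  (0,6): δ = 55.15°  ✓
  (0,7): δ = 147.25°  ·
  (1,2): δ = 126.67°  ·
  (1,3): δ = 56.94°  ✓
  (1,4): δ = 35.05°  ✓
  (1,5): δ = 16.38°  ✓
  (1,6): δ = 30.60°  ✓
  (1,7): δ = 122.70°  ·
  (2,3): δ = 110.27°  ·
  (2,4): δ = 88.37°  ·
  (2,5): δ = 69.71°  ·
  (2,6): δ = 22.72°  ✓
  (2,7): δ = 69.38°  ·
  (3,4): δ = 158.10°  ·
  (3,5): δ = 139.44°  ·
  (3,6): δ = 92.45°  ·
  (3,7): δ = 0.35°  ✓
  (4,5): δ = 161.34°  ·
  (4,6): δ = 114.35°  ·
  (4,7): δ = 22.25°  ✓
  (5,6): δ = 133.01°  ·
  (5,7): δ = 40.91°  ✓
  (6,7): δ = 87.90°  ·
antipodal pairs: 12

count = 12; pairs: (0,3), (0,4), (0,5), (0,6), (1,3), (1,4), (1,5), (1,6), (2,6), (3,7), (4,7), (5,7)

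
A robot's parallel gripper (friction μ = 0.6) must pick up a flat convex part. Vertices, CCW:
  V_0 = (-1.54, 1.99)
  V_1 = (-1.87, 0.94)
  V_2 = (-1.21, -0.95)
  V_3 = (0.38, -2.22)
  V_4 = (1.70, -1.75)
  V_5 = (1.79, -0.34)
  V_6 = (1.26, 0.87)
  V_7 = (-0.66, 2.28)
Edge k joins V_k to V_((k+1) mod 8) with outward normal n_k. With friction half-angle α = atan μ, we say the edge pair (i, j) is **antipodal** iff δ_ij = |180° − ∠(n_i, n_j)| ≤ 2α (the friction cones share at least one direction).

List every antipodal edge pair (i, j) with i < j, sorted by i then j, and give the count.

count = 12; pairs: (0,3), (0,4), (0,5), (1,4), (1,5), (1,6), (2,4), (2,5), (2,6), (2,7), (3,6), (3,7)

α = atan 0.6 = 30.96°;  2α = 61.93°
n_0 = (-0.9540, +0.2998)
n_1 = (-0.9441, -0.3297)
n_2 = (-0.6241, -0.7813)
n_3 = (+0.3354, -0.9421)
n_4 = (+0.9980, -0.0637)
n_5 = (+0.9160, +0.4012)
n_6 = (+0.5919, +0.8060)
n_7 = (-0.3130, +0.9498)
  (0,1): δ = 143.30°  ·
  (0,2): δ = 111.17°  ·
  (0,3): δ = 52.95°  ✓
  (0,4): δ = 13.79°  ✓
  (0,5): δ = 41.10°  ✓
  (0,6): δ = 71.15°  ·
  (0,7): δ = 125.69°  ·
  (1,2): δ = 147.87°  ·
  (1,3): δ = 89.65°  ·
  (1,4): δ = 22.90°  ✓
  (1,5): δ = 4.40°  ✓
  (1,6): δ = 34.46°  ✓
  (1,7): δ = 88.99°  ·
  (2,3): δ = 121.79°  ·
  (2,4): δ = 55.04°  ✓
  (2,5): δ = 27.73°  ✓
  (2,6): δ = 2.32°  ✓
  (2,7): δ = 56.86°  ✓
  (3,4): δ = 113.25°  ·
  (3,5): δ = 85.94°  ·
  (3,6): δ = 55.89°  ✓
  (3,7): δ = 1.36°  ✓
  (4,5): δ = 152.69°  ·
  (4,6): δ = 122.64°  ·
  (4,7): δ = 68.11°  ·
  (5,6): δ = 149.95°  ·
  (5,7): δ = 95.41°  ·
  (6,7): δ = 125.47°  ·
antipodal pairs: 12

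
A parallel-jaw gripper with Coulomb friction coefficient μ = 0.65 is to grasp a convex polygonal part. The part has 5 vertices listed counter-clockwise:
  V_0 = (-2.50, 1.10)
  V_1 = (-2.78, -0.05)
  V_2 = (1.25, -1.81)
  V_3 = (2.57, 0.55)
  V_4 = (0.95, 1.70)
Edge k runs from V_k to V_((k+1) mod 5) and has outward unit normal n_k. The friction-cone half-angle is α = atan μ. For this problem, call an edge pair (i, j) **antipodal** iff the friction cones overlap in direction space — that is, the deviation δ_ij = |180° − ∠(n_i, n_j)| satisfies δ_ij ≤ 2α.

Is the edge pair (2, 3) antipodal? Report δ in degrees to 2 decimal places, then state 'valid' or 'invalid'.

α = atan 0.65 = 33.02°;  2α = 66.05°
edge 2: e_2 = (+1.32, +2.36);  n_2 = (+0.8728, -0.4882)
edge 3: e_3 = (-1.62, +1.15);  n_3 = (+0.5789, +0.8154)
∠(n_2, n_3) = 83.85°
δ = |180° − 83.85°| = 96.15°
96.15° > 2α = 66.05°  →  invalid

δ = 96.15°, invalid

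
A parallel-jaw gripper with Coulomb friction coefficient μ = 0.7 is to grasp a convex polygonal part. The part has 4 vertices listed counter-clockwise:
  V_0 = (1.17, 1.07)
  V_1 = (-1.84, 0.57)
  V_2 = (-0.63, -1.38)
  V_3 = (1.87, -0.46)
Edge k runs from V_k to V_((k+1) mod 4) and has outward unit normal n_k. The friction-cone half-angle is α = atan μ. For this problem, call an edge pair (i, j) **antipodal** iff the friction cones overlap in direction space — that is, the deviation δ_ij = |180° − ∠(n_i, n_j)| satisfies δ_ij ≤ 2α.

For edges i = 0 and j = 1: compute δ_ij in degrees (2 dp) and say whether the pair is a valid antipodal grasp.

α = atan 0.7 = 34.99°;  2α = 69.98°
edge 0: e_0 = (-3.01, -0.50);  n_0 = (-0.1639, +0.9865)
edge 1: e_1 = (+1.21, -1.95);  n_1 = (-0.8497, -0.5273)
∠(n_0, n_1) = 112.39°
δ = |180° − 112.39°| = 67.61°
67.61° ≤ 2α = 69.98°  →  valid

δ = 67.61°, valid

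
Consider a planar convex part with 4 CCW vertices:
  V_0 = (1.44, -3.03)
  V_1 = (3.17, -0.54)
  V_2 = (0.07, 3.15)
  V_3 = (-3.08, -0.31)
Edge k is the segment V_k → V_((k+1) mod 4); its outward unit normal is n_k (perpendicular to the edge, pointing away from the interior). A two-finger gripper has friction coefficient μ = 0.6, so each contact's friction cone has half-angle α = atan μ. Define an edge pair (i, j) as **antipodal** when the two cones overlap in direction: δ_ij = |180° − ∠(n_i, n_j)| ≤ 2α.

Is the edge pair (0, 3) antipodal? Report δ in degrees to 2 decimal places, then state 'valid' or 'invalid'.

δ = 93.75°, invalid

α = atan 0.6 = 30.96°;  2α = 61.93°
edge 0: e_0 = (+1.73, +2.49);  n_0 = (+0.8212, -0.5706)
edge 3: e_3 = (+4.52, -2.72);  n_3 = (-0.5156, -0.8568)
∠(n_0, n_3) = 86.25°
δ = |180° − 86.25°| = 93.75°
93.75° > 2α = 61.93°  →  invalid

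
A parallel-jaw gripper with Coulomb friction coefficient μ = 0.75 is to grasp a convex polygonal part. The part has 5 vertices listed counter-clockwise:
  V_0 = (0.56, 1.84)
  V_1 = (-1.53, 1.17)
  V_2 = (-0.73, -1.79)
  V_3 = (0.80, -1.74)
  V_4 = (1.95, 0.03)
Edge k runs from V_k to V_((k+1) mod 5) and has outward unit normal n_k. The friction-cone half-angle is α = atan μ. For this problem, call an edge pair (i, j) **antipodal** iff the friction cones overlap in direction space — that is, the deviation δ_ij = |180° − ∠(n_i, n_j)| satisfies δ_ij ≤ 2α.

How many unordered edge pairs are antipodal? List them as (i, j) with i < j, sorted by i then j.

count = 5; pairs: (0,2), (0,3), (1,3), (1,4), (2,4)

α = atan 0.75 = 36.87°;  2α = 73.74°
n_0 = (-0.3053, +0.9523)
n_1 = (-0.9654, -0.2609)
n_2 = (+0.0327, -0.9995)
n_3 = (+0.8386, -0.5448)
n_4 = (+0.7931, +0.6091)
  (0,1): δ = 92.65°  ·
  (0,2): δ = 15.90°  ✓
  (0,3): δ = 39.21°  ✓
  (0,4): δ = 109.75°  ·
  (1,2): δ = 103.25°  ·
  (1,3): δ = 48.14°  ✓
  (1,4): δ = 22.40°  ✓
  (2,3): δ = 124.88°  ·
  (2,4): δ = 54.35°  ✓
  (3,4): δ = 109.46°  ·
antipodal pairs: 5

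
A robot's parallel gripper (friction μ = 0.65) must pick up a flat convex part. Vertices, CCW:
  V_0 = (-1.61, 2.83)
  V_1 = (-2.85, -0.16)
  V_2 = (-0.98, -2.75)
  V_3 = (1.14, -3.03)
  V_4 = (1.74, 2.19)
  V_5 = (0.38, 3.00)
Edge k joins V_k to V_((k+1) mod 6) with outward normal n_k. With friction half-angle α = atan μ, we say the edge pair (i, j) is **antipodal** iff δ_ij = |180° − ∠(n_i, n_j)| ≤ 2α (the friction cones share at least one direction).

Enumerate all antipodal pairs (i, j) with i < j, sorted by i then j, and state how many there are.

α = atan 0.65 = 33.02°;  2α = 66.05°
n_0 = (-0.9237, +0.3831)
n_1 = (-0.8108, -0.5854)
n_2 = (-0.1309, -0.9914)
n_3 = (+0.9935, -0.1142)
n_4 = (+0.5117, +0.8592)
n_5 = (-0.0851, +0.9964)
  (0,1): δ = 121.65°  ·
  (0,2): δ = 75.00°  ·
  (0,3): δ = 15.97°  ✓
  (0,4): δ = 81.75°  ·
  (0,5): δ = 117.41°  ·
  (1,2): δ = 133.35°  ·
  (1,3): δ = 42.39°  ✓
  (1,4): δ = 23.39°  ✓
  (1,5): δ = 59.05°  ✓
  (2,3): δ = 89.03°  ·
  (2,4): δ = 23.25°  ✓
  (2,5): δ = 12.41°  ✓
  (3,4): δ = 114.22°  ·
  (3,5): δ = 78.56°  ·
  (4,5): δ = 144.34°  ·
antipodal pairs: 6

count = 6; pairs: (0,3), (1,3), (1,4), (1,5), (2,4), (2,5)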